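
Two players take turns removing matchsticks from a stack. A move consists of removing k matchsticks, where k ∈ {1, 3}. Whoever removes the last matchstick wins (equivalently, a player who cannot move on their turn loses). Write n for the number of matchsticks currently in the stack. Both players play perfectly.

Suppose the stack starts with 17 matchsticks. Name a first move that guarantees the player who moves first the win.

Remove 1, leaving 16.

Build the W/L table. Terminal = L. A non-terminal position is W if it has a move to some L; otherwise it is L.
n=0: no move → L
n=1: →0(L), so W
n=2: →1(W) only, which is W, so L
n=3: →2(L), so W
n=4: →3(W), 1(W) — all W, so L
n=5: →4(L), so W
n=6: →5(W), 3(W) — all W, so L
n=7: →6(L), so W
n=8: →7(W), 5(W) — all W, so L
n=9: →8(L), so W
n=10: →9(W), 7(W) — all W, so L
n=11: →10(L), so W
n=12: →11(W), 9(W) — all W, so L
n=13: →12(L), so W
n=14: →13(W), 11(W) — all W, so L
n=15: →14(L), so W
n=16: →15(W), 13(W) — all W, so L
n=17: →16(L), so W
From 17, the L positions reachable in one move are: 16, 14. Any move reaching one of these is winning.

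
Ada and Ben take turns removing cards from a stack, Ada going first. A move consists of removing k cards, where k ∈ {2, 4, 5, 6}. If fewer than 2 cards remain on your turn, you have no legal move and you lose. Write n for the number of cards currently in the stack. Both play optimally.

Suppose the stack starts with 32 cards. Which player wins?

Ben wins.

Compute win/loss labels from the base case upward. A position with no move is L. Any other position is W if it can reach an L in one move, else L.
n=0: no move → L
n=1: no move → L
n=2: →0(L), so W
n=3: →1(L), so W
n=4: →0(L), so W
n=5: →1(L), so W
n=6: →1(L), so W
n=7: →1(L), so W
n=8: →6(W), 4(W), 3(W), 2(W) — all W, so L
n=9: →7(W), 5(W), 4(W), 3(W) — all W, so L
n=10: →8(L), so W
n=11: →9(L), so W
n=12: →8(L), so W
n=13: →9(L), so W
n=14: →9(L), so W
n=15: →9(L), so W
n=16: →14(W), 12(W), 11(W), 10(W) — all W, so L
n=17: →15(W), 13(W), 12(W), 11(W) — all W, so L
n=18: →16(L), so W
n=19: →17(L), so W
n=20: →16(L), so W
n=21: →17(L), so W
n=22: →17(L), so W
n=23: →17(L), so W
n=24: →22(W), 20(W), 19(W), 18(W) — all W, so L
n=25: →23(W), 21(W), 20(W), 19(W) — all W, so L
n=26: →24(L), so W
n=27: →25(L), so W
n=28: →24(L), so W
n=29: →25(L), so W
n=30: →25(L), so W
n=31: →25(L), so W
n=32: →30(W), 28(W), 27(W), 26(W) — all W, so L
The starting position 32 is L: whatever Ada does, the opponent receives a W position.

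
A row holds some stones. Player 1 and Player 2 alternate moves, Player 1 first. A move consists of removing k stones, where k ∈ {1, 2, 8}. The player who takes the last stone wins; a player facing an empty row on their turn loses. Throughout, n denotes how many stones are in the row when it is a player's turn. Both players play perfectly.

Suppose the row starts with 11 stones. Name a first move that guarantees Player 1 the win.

Use the standard recursion: the mover loses at a terminal position; elsewhere, the mover wins exactly when some move hands the opponent an L position.
n=0: no move → L
n=1: W (go to 0, an L position)
n=2: W (go to 0, an L position)
n=3: L (options 2(W), 1(W) are all W)
n=4: W (go to 3, an L position)
n=5: W (go to 3, an L position)
n=6: L (options 5(W), 4(W) are all W)
n=7: W (go to 6, an L position)
n=8: W (go to 6, an L position)
n=9: L (options 8(W), 7(W), 1(W) are all W)
n=10: W (go to 9, an L position)
n=11: W (go to 9, an L position)
From 11, the L positions reachable in one move are: 9, 3. Any move reaching one of these is winning.

Remove 2, leaving 9.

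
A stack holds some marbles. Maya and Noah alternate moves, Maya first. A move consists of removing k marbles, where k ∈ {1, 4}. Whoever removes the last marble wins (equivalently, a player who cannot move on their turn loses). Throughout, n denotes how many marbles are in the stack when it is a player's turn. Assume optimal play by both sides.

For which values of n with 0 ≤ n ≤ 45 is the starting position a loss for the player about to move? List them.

0, 2, 5, 7, 10, 12, 15, 17, 20, 22, 25, 27, 30, 32, 35, 37, 40, 42, 45

Build the W/L table. Terminal = L. A non-terminal position is W if it has a move to some L; otherwise it is L.
n=0: no move → L
n=1: →0(L), so W
n=2: →1(W) only, which is W, so L
n=3: →2(L), so W
n=4: →0(L), so W
n=5: →4(W), 1(W) — all W, so L
n=6: →5(L), so W
n=7: →6(W), 3(W) — all W, so L
n=8: →7(L), so W
n=9: →5(L), so W
n=10: →9(W), 6(W) — all W, so L
n=11: →10(L), so W
n=12: →11(W), 8(W) — all W, so L
n=13: →12(L), so W
n=14: →10(L), so W
n=15: →14(W), 11(W) — all W, so L
n=16: →15(L), so W
n=17: →16(W), 13(W) — all W, so L
n=18: →17(L), so W
n=19: →15(L), so W
n=20: →19(W), 16(W) — all W, so L
n=21: →20(L), so W
n=22: →21(W), 18(W) — all W, so L
n=23: →22(L), so W
n=24: →20(L), so W
n=25: →24(W), 21(W) — all W, so L
n=26: →25(L), so W
n=27: →26(W), 23(W) — all W, so L
n=28: →27(L), so W
n=29: →25(L), so W
n=30: →29(W), 26(W) — all W, so L
n=31: →30(L), so W
n=32: →31(W), 28(W) — all W, so L
n=33: →32(L), so W
n=34: →30(L), so W
n=35: →34(W), 31(W) — all W, so L
n=36: →35(L), so W
n=37: →36(W), 33(W) — all W, so L
n=38: →37(L), so W
n=39: →35(L), so W
n=40: →39(W), 36(W) — all W, so L
n=41: →40(L), so W
n=42: →41(W), 38(W) — all W, so L
n=43: →42(L), so W
n=44: →40(L), so W
n=45: →44(W), 41(W) — all W, so L
The losing starting values of n are exactly the entries labelled L in this table (19 of them).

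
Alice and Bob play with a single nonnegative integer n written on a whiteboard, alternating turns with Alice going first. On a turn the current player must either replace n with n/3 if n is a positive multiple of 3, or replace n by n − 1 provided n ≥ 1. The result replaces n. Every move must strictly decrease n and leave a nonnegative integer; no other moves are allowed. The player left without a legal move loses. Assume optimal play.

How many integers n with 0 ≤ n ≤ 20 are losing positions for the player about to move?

10

Use the standard recursion: the mover loses at a terminal position; elsewhere, the mover wins exactly when some move hands the opponent an L position.
n=0: no move → L
n=1: W (go to 0, an L position)
n=2: L (sole option 1(W) is W)
n=3: W (go to 2, an L position)
n=4: L (sole option 3(W) is W)
n=5: W (go to 4, an L position)
n=6: W (go to 2, an L position)
n=7: L (sole option 6(W) is W)
n=8: W (go to 7, an L position)
n=9: L (options 3(W), 8(W) are all W)
n=10: W (go to 9, an L position)
n=11: L (sole option 10(W) is W)
n=12: W (go to 4, an L position)
n=13: L (sole option 12(W) is W)
n=14: W (go to 13, an L position)
n=15: L (options 5(W), 14(W) are all W)
n=16: W (go to 15, an L position)
n=17: L (sole option 16(W) is W)
n=18: W (go to 17, an L position)
n=19: L (sole option 18(W) is W)
n=20: W (go to 19, an L position)
L entries with 0 ≤ n ≤ 20: n = 0, 2, 4, 7, 9, 11, 13, 15, 17, 19; that makes 10.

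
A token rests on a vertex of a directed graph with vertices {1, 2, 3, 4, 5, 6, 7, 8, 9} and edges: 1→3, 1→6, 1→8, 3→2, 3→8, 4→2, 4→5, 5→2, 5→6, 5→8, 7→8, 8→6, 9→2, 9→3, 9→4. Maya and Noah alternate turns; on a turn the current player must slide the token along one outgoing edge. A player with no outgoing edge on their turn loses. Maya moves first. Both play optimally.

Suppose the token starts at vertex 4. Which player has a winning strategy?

Maya wins.

Work bottom-up. With no move the player to move loses. Otherwise the position is W if at least one move leads to an L position for the opponent, and L if every move leads to a W.
Every edge goes from a vertex to one that appears earlier in the order 2, 6, 8, 3, 1, 5, 4, 7, 9, so processing vertices in that order labels each vertex after all of its successors.
2: no outgoing edge → L
6: no outgoing edge → L
8: →6(L), so W
3: →2(L), so W
1: →6(L), so W
5: →6(L), so W
4: →2(L), so W
7: →8(W) only, which is W, so L
9: →2(L), so W
From 4 Maya can move to 2, reaching an L position.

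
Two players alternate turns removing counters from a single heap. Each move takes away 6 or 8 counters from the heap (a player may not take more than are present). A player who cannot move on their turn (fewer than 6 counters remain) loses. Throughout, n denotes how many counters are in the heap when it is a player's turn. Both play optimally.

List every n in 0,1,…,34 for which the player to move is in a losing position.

Work bottom-up. With no move the player to move loses. Otherwise the position is W if at least one move leads to an L position for the opponent, and L if every move leads to a W.
n=0: no move → L
n=1: no move → L
n=2: no move → L
n=3: no move → L
n=4: no move → L
n=5: no move → L
n=6: can move to 0, which is L ⇒ W
n=7: can move to 1, which is L ⇒ W
n=8: can move to 2, which is L ⇒ W
n=9: can move to 3, which is L ⇒ W
n=10: can move to 4, which is L ⇒ W
n=11: can move to 5, which is L ⇒ W
n=12: can move to 4, which is L ⇒ W
n=13: can move to 5, which is L ⇒ W
n=14: moves to 8(W), 6(W); every one is W ⇒ L
n=15: moves to 9(W), 7(W); every one is W ⇒ L
n=16: moves to 10(W), 8(W); every one is W ⇒ L
n=17: moves to 11(W), 9(W); every one is W ⇒ L
n=18: moves to 12(W), 10(W); every one is W ⇒ L
n=19: moves to 13(W), 11(W); every one is W ⇒ L
n=20: can move to 14, which is L ⇒ W
n=21: can move to 15, which is L ⇒ W
n=22: can move to 16, which is L ⇒ W
n=23: can move to 17, which is L ⇒ W
n=24: can move to 18, which is L ⇒ W
n=25: can move to 19, which is L ⇒ W
n=26: can move to 18, which is L ⇒ W
n=27: can move to 19, which is L ⇒ W
n=28: moves to 22(W), 20(W); every one is W ⇒ L
n=29: moves to 23(W), 21(W); every one is W ⇒ L
n=30: moves to 24(W), 22(W); every one is W ⇒ L
n=31: moves to 25(W), 23(W); every one is W ⇒ L
n=32: moves to 26(W), 24(W); every one is W ⇒ L
n=33: moves to 27(W), 25(W); every one is W ⇒ L
n=34: can move to 28, which is L ⇒ W
Reading off the rows marked L gives the requested list; there are 18 such values of n.

0, 1, 2, 3, 4, 5, 14, 15, 16, 17, 18, 19, 28, 29, 30, 31, 32, 33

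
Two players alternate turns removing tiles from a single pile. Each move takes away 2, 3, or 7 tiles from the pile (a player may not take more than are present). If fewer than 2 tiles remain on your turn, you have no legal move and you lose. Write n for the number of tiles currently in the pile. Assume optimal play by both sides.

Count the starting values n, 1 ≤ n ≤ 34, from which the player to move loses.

Compute win/loss labels from the base case upward. A position with no move is L. Any other position is W if it can reach an L in one move, else L.
n=0: no move → L
n=1: no move → L
n=2: →0(L), so W
n=3: →1(L), so W
n=4: →1(L), so W
n=5: →3(W), 2(W) — all W, so L
n=6: →4(W), 3(W) — all W, so L
n=7: →5(L), so W
n=8: →6(L), so W
n=9: →6(L), so W
n=10: →8(W), 7(W), 3(W) — all W, so L
n=11: →9(W), 8(W), 4(W) — all W, so L
n=12: →10(L), so W
n=13: →11(L), so W
n=14: →11(L), so W
n=15: →13(W), 12(W), 8(W) — all W, so L
n=16: →14(W), 13(W), 9(W) — all W, so L
n=17: →15(L), so W
n=18: →16(L), so W
n=19: →16(L), so W
n=20: →18(W), 17(W), 13(W) — all W, so L
n=21: →19(W), 18(W), 14(W) — all W, so L
n=22: →20(L), so W
n=23: →21(L), so W
n=24: →21(L), so W
n=25: →23(W), 22(W), 18(W) — all W, so L
n=26: →24(W), 23(W), 19(W) — all W, so L
n=27: →25(L), so W
n=28: →26(L), so W
n=29: →26(L), so W
n=30: →28(W), 27(W), 23(W) — all W, so L
n=31: →29(W), 28(W), 24(W) — all W, so L
n=32: →30(L), so W
n=33: →31(L), so W
n=34: →31(L), so W
L entries with 1 ≤ n ≤ 34 (n=0 is outside the asked range and is not counted): n = 1, 5, 6, 10, 11, 15, 16, 20, 21, 25, 26, 30, 31; that makes 13.

13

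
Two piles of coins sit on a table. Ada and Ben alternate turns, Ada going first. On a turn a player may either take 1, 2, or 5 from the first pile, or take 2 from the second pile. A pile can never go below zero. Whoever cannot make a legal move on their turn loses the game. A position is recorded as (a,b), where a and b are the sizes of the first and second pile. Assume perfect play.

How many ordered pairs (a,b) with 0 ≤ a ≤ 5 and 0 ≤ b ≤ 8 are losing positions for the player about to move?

18

Classify positions by backward induction: terminal positions (no move available) are L. From any other position, the mover wins iff some move reaches an L.
Every move lowers a or b (never raises either), so fill the grid row by row in increasing a, and left to right within a row: each cell's successors are then already labelled.
      b=0  b=1  b=2  b=3  b=4  b=5  b=6  b=7  b=8
a=0:    L    L    W    W    L    L    W    W    L
a=1:    W    W    L    L    W    W    L    L    W
a=2:    W    W    W    W    W    W    W    W    W
a=3:    L    L    W    W    L    L    W    W    L
a=4:    W    W    L    L    W    W    L    L    W
a=5:    W    W    W    W    W    W    W    W    W
Cells with no legal move (terminal, hence L): (0,0), (0,1).
The remaining L cells, each justified by listing all of its moves:
(0,4): the only move is to (0,2)(W), a W ⇒ L
(0,5): the only move is to (0,3)(W), a W ⇒ L
(0,8): the only move is to (0,6)(W), a W ⇒ L
(1,2): moves to (0,2)(W), (1,0)(W); every one is W ⇒ L
(1,3): moves to (0,3)(W), (1,1)(W); every one is W ⇒ L
(1,6): moves to (0,6)(W), (1,4)(W); every one is W ⇒ L
(1,7): moves to (0,7)(W), (1,5)(W); every one is W ⇒ L
(3,0): moves to (2,0)(W), (1,0)(W); every one is W ⇒ L
(3,1): moves to (2,1)(W), (1,1)(W); every one is W ⇒ L
(3,4): moves to (2,4)(W), (1,4)(W), (3,2)(W); every one is W ⇒ L
(3,5): moves to (2,5)(W), (1,5)(W), (3,3)(W); every one is W ⇒ L
(3,8): moves to (2,8)(W), (1,8)(W), (3,6)(W); every one is W ⇒ L
(4,2): moves to (3,2)(W), (2,2)(W), (4,0)(W); every one is W ⇒ L
(4,3): moves to (3,3)(W), (2,3)(W), (4,1)(W); every one is W ⇒ L
(4,6): moves to (3,6)(W), (2,6)(W), (4,4)(W); every one is W ⇒ L
(4,7): moves to (3,7)(W), (2,7)(W), (4,5)(W); every one is W ⇒ L
Every other cell has at least one move into one of the L cells above, so it is W.
L cells per row: a=0: 5, a=1: 4, a=2: 0, a=3: 5, a=4: 4, a=5: 0; total 18.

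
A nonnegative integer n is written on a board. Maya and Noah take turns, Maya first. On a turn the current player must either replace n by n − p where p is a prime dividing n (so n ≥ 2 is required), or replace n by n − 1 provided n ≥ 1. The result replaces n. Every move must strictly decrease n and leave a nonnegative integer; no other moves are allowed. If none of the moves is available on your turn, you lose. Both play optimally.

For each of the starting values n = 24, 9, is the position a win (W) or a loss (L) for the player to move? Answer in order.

Work bottom-up. With no move the player to move loses. Otherwise the position is W if at least one move leads to an L position for the opponent, and L if every move leads to a W.
n=0: no move → L
n=1: W (go to 0, an L position)
n=2: W (go to 0, an L position)
n=3: W (go to 0, an L position)
n=4: L (options 2(W), 3(W) are all W)
n=5: W (go to 0, an L position)
n=6: W (go to 4, an L position)
n=7: W (go to 0, an L position)
n=8: L (options 6(W), 7(W) are all W)
n=9: W (go to 8, an L position)
n=10: W (go to 8, an L position)
n=11: W (go to 0, an L position)
n=12: L (options 9(W), 10(W), 11(W) are all W)
n=13: W (go to 0, an L position)
n=14: W (go to 12, an L position)
n=15: W (go to 12, an L position)
n=16: L (options 14(W), 15(W) are all W)
n=17: W (go to 0, an L position)
n=18: W (go to 16, an L position)
n=19: W (go to 0, an L position)
n=20: L (options 15(W), 18(W), 19(W) are all W)
n=21: W (go to 20, an L position)
n=22: W (go to 20, an L position)
n=23: W (go to 0, an L position)
n=24: L (options 21(W), 22(W), 23(W) are all W)

24: L, 9: W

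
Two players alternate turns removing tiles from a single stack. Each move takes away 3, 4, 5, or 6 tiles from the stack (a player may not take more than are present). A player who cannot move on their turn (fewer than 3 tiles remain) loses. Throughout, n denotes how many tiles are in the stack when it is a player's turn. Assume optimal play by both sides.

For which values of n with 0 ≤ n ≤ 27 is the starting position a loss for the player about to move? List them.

Classify positions by backward induction: terminal positions (no move available) are L. From any other position, the mover wins iff some move reaches an L.
n=0: no move → L
n=1: no move → L
n=2: no move → L
n=3: can move to 0, which is L ⇒ W
n=4: can move to 1, which is L ⇒ W
n=5: can move to 2, which is L ⇒ W
n=6: can move to 2, which is L ⇒ W
n=7: can move to 2, which is L ⇒ W
n=8: can move to 2, which is L ⇒ W
n=9: moves to 6(W), 5(W), 4(W), 3(W); every one is W ⇒ L
n=10: moves to 7(W), 6(W), 5(W), 4(W); every one is W ⇒ L
n=11: moves to 8(W), 7(W), 6(W), 5(W); every one is W ⇒ L
n=12: can move to 9, which is L ⇒ W
n=13: can move to 10, which is L ⇒ W
n=14: can move to 11, which is L ⇒ W
n=15: can move to 11, which is L ⇒ W
n=16: can move to 11, which is L ⇒ W
n=17: can move to 11, which is L ⇒ W
n=18: moves to 15(W), 14(W), 13(W), 12(W); every one is W ⇒ L
n=19: moves to 16(W), 15(W), 14(W), 13(W); every one is W ⇒ L
n=20: moves to 17(W), 16(W), 15(W), 14(W); every one is W ⇒ L
n=21: can move to 18, which is L ⇒ W
n=22: can move to 19, which is L ⇒ W
n=23: can move to 20, which is L ⇒ W
n=24: can move to 20, which is L ⇒ W
n=25: can move to 20, which is L ⇒ W
n=26: can move to 20, which is L ⇒ W
n=27: moves to 24(W), 23(W), 22(W), 21(W); every one is W ⇒ L
Reading off the rows marked L gives the requested list; there are 10 such values of n.

0, 1, 2, 9, 10, 11, 18, 19, 20, 27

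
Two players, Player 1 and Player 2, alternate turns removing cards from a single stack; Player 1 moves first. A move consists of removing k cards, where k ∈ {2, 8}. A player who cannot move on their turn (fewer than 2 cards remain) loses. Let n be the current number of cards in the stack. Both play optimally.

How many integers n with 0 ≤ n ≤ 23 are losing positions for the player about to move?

10

Use the standard recursion: the mover loses at a terminal position; elsewhere, the mover wins exactly when some move hands the opponent an L position.
n=0: no move → L
n=1: no move → L
n=2: reaches L-position 0 → W
n=3: reaches L-position 1 → W
n=4: only reaches 2(W), which is W → L
n=5: only reaches 3(W), which is W → L
n=6: reaches L-position 4 → W
n=7: reaches L-position 5 → W
n=8: reaches L-position 0 → W
n=9: reaches L-position 1 → W
n=10: only reaches 8(W), 2(W), all W → L
n=11: only reaches 9(W), 3(W), all W → L
n=12: reaches L-position 10 → W
n=13: reaches L-position 11 → W
n=14: only reaches 12(W), 6(W), all W → L
n=15: only reaches 13(W), 7(W), all W → L
n=16: reaches L-position 14 → W
n=17: reaches L-position 15 → W
n=18: reaches L-position 10 → W
n=19: reaches L-position 11 → W
n=20: only reaches 18(W), 12(W), all W → L
n=21: only reaches 19(W), 13(W), all W → L
n=22: reaches L-position 20 → W
n=23: reaches L-position 21 → W
L entries with 0 ≤ n ≤ 23: n = 0, 1, 4, 5, 10, 11, 14, 15, 20, 21; that makes 10.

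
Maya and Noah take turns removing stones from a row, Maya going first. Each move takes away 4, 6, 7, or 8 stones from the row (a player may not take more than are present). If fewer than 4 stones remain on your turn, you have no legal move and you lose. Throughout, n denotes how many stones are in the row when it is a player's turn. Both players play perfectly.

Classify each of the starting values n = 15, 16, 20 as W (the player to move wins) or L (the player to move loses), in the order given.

Work bottom-up. With no move the player to move loses. Otherwise the position is W if at least one move leads to an L position for the opponent, and L if every move leads to a W.
n=0: no move → L
n=1: no move → L
n=2: no move → L
n=3: no move → L
n=4: reaches L-position 0 → W
n=5: reaches L-position 1 → W
n=6: reaches L-position 2 → W
n=7: reaches L-position 3 → W
n=8: reaches L-position 2 → W
n=9: reaches L-position 3 → W
n=10: reaches L-position 3 → W
n=11: reaches L-position 3 → W
n=12: only reaches 8(W), 6(W), 5(W), 4(W), all W → L
n=13: only reaches 9(W), 7(W), 6(W), 5(W), all W → L
n=14: only reaches 10(W), 8(W), 7(W), 6(W), all W → L
n=15: only reaches 11(W), 9(W), 8(W), 7(W), all W → L
n=16: reaches L-position 12 → W
n=17: reaches L-position 13 → W
n=18: reaches L-position 14 → W
n=19: reaches L-position 15 → W
n=20: reaches L-position 14 → W

15: L, 16: W, 20: W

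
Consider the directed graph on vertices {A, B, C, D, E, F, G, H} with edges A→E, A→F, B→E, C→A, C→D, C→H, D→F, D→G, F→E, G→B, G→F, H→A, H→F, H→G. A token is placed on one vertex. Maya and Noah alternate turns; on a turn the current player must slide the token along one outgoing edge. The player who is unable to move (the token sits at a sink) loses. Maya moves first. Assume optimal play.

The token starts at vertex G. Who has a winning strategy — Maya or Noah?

Noah wins.

Positions with no move are L. A position that does have a move is losing for the player to move precisely when every available move leads to a winning position for the opponent. Fill in the labels:
Every edge goes from a vertex to one that appears earlier in the order E, B, F, G, A, H, D, C, so processing vertices in that order labels each vertex after all of its successors.
E: no outgoing edge → L
B: →E(L), so W
F: →E(L), so W
G: →F(W), B(W) — all W, so L
A: →E(L), so W
H: →G(L), so W
D: →G(L), so W
C: →D(W), H(W), A(W) — all W, so L
Every move from G reaches a W position, so the mover loses.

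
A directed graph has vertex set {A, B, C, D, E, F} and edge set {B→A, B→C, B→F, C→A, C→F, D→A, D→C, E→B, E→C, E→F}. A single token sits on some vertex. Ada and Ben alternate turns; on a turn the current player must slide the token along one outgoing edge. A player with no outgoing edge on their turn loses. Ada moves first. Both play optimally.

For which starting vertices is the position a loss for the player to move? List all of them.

Positions with no move are L. A position that does have a move is losing for the player to move precisely when every available move leads to a winning position for the opponent. Fill in the labels:
Every edge goes from a vertex to one that appears earlier in the order A, F, C, B, D, E, so processing vertices in that order labels each vertex after all of its successors.
A: no outgoing edge → L
F: no outgoing edge → L
C: →F(L), so W
B: →F(L), so W
D: →A(L), so W
E: →F(L), so W
Reading off the rows marked L gives the requested list; there are 2 such vertices.

A, F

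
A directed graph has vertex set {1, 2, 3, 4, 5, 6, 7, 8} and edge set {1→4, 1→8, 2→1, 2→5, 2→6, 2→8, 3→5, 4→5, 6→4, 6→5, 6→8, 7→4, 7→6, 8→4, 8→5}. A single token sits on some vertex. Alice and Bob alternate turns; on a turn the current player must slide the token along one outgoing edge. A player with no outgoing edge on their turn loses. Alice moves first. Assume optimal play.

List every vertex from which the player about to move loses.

1, 5, 7

Work bottom-up. With no move the player to move loses. Otherwise the position is W if at least one move leads to an L position for the opponent, and L if every move leads to a W.
Every edge goes from a vertex to one that appears earlier in the order 5, 4, 8, 1, 6, 3, 7, 2, so processing vertices in that order labels each vertex after all of its successors.
5: no outgoing edge → L
4: can move to 5, which is L ⇒ W
8: can move to 5, which is L ⇒ W
1: moves to 8(W), 4(W); every one is W ⇒ L
6: can move to 5, which is L ⇒ W
3: can move to 5, which is L ⇒ W
7: moves to 6(W), 4(W); every one is W ⇒ L
2: can move to 1, which is L ⇒ W
Reading off the rows marked L gives the requested list; there are 3 such vertices.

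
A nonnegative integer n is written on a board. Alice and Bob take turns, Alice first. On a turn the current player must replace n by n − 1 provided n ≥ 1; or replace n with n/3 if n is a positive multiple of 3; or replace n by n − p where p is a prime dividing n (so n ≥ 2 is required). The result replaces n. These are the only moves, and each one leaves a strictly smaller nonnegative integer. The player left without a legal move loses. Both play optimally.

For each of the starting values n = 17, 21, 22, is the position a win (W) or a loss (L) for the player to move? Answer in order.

Build the W/L table. Terminal = L. A non-terminal position is W if it has a move to some L; otherwise it is L.
n=0: no move → L
n=1: can move to 0, which is L ⇒ W
n=2: can move to 0, which is L ⇒ W
n=3: can move to 0, which is L ⇒ W
n=4: moves to 2(W), 3(W); every one is W ⇒ L
n=5: can move to 0, which is L ⇒ W
n=6: can move to 4, which is L ⇒ W
n=7: can move to 0, which is L ⇒ W
n=8: moves to 6(W), 7(W); every one is W ⇒ L
n=9: can move to 8, which is L ⇒ W
n=10: can move to 8, which is L ⇒ W
n=11: can move to 0, which is L ⇒ W
n=12: can move to 4, which is L ⇒ W
n=13: can move to 0, which is L ⇒ W
n=14: moves to 7(W), 12(W), 13(W); every one is W ⇒ L
n=15: can move to 14, which is L ⇒ W
n=16: can move to 14, which is L ⇒ W
n=17: can move to 0, which is L ⇒ W
n=18: moves to 6(W), 15(W), 16(W), 17(W); every one is W ⇒ L
n=19: can move to 0, which is L ⇒ W
n=20: can move to 18, which is L ⇒ W
n=21: can move to 14, which is L ⇒ W
n=22: moves to 11(W), 20(W), 21(W); every one is W ⇒ L

17: W, 21: W, 22: L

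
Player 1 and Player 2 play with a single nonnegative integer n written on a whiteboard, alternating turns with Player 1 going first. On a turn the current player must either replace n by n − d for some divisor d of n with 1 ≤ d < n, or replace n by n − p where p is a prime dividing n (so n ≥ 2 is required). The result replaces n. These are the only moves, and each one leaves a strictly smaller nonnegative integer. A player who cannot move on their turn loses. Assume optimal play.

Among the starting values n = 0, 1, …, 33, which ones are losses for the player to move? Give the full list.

Use the standard recursion: the mover loses at a terminal position; elsewhere, the mover wins exactly when some move hands the opponent an L position.
n=0: no move → L
n=1: no move → L
n=2: W (go to 0, an L position)
n=3: W (go to 0, an L position)
n=4: L (options 2(W), 3(W) are all W)
n=5: W (go to 0, an L position)
n=6: W (go to 4, an L position)
n=7: W (go to 0, an L position)
n=8: W (go to 4, an L position)
n=9: L (options 6(W), 8(W) are all W)
n=10: W (go to 9, an L position)
n=11: W (go to 0, an L position)
n=12: W (go to 9, an L position)
n=13: W (go to 0, an L position)
n=14: L (options 7(W), 12(W), 13(W) are all W)
n=15: W (go to 14, an L position)
n=16: W (go to 14, an L position)
n=17: W (go to 0, an L position)
n=18: W (go to 9, an L position)
n=19: W (go to 0, an L position)
n=20: L (options 10(W), 15(W), 16(W), 18(W), 19(W) are all W)
n=21: W (go to 14, an L position)
n=22: W (go to 20, an L position)
n=23: W (go to 0, an L position)
n=24: W (go to 20, an L position)
n=25: W (go to 20, an L position)
n=26: L (options 13(W), 24(W), 25(W) are all W)
n=27: W (go to 26, an L position)
n=28: W (go to 14, an L position)
n=29: W (go to 0, an L position)
n=30: W (go to 20, an L position)
n=31: W (go to 0, an L position)
n=32: L (options 16(W), 24(W), 28(W), 30(W), 31(W) are all W)
n=33: W (go to 32, an L position)
Reading off the rows marked L gives the requested list; there are 8 such values of n.

0, 1, 4, 9, 14, 20, 26, 32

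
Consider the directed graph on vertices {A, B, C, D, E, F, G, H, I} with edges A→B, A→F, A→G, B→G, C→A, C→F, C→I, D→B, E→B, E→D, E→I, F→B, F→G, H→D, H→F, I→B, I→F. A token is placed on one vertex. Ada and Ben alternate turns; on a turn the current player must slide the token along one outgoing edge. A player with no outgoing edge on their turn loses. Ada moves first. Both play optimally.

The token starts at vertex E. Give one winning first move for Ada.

Move to D.

Label each position W (a win for the player to move) or L (a loss). A position with no legal move is L; any other position is W exactly when some move reaches an L, and L when every move reaches a W.
Every edge goes from a vertex to one that appears earlier in the order G, B, F, A, I, C, D, H, E, so processing vertices in that order labels each vertex after all of its successors.
G: no outgoing edge → L
B: W (go to G, an L position)
F: W (go to G, an L position)
A: W (go to G, an L position)
I: L (options F(W), B(W) are all W)
C: W (go to I, an L position)
D: L (sole option B(W) is W)
H: W (go to D, an L position)
E: W (go to D, an L position)
From E, the L positions reachable in one move are: D, I. Any move reaching one of these is winning.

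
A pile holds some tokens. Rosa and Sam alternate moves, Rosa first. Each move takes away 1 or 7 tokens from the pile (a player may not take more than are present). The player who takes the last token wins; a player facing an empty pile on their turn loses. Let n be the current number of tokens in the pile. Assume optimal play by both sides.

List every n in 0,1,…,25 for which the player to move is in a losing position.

0, 2, 4, 6, 8, 10, 12, 14, 16, 18, 20, 22, 24

Compute win/loss labels from the base case upward. A position with no move is L. Any other position is W if it can reach an L in one move, else L.
n=0: no move → L
n=1: can move to 0, which is L ⇒ W
n=2: the only move is to 1(W), a W ⇒ L
n=3: can move to 2, which is L ⇒ W
n=4: the only move is to 3(W), a W ⇒ L
n=5: can move to 4, which is L ⇒ W
n=6: the only move is to 5(W), a W ⇒ L
n=7: can move to 6, which is L ⇒ W
n=8: moves to 7(W), 1(W); every one is W ⇒ L
n=9: can move to 8, which is L ⇒ W
n=10: moves to 9(W), 3(W); every one is W ⇒ L
n=11: can move to 10, which is L ⇒ W
n=12: moves to 11(W), 5(W); every one is W ⇒ L
n=13: can move to 12, which is L ⇒ W
n=14: moves to 13(W), 7(W); every one is W ⇒ L
n=15: can move to 14, which is L ⇒ W
n=16: moves to 15(W), 9(W); every one is W ⇒ L
n=17: can move to 16, which is L ⇒ W
n=18: moves to 17(W), 11(W); every one is W ⇒ L
n=19: can move to 18, which is L ⇒ W
n=20: moves to 19(W), 13(W); every one is W ⇒ L
n=21: can move to 20, which is L ⇒ W
n=22: moves to 21(W), 15(W); every one is W ⇒ L
n=23: can move to 22, which is L ⇒ W
n=24: moves to 23(W), 17(W); every one is W ⇒ L
n=25: can move to 24, which is L ⇒ W
The losing starting values of n are exactly the entries labelled L in this table (13 of them).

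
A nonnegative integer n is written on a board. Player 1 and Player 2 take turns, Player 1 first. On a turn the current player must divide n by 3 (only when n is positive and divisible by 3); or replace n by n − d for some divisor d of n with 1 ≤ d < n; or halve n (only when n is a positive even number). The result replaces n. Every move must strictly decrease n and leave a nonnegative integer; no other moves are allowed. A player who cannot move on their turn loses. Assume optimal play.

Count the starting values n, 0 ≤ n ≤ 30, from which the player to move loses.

13

Compute win/loss labels from the base case upward. A position with no move is L. Any other position is W if it can reach an L in one move, else L.
n=0: no move → L
n=1: no move → L
n=2: reaches L-position 1 → W
n=3: reaches L-position 1 → W
n=4: only reaches 2(W), 3(W), all W → L
n=5: reaches L-position 4 → W
n=6: reaches L-position 4 → W
n=7: only reaches 6(W), which is W → L
n=8: reaches L-position 4 → W
n=9: only reaches 3(W), 6(W), 8(W), all W → L
n=10: reaches L-position 9 → W
n=11: only reaches 10(W), which is W → L
n=12: reaches L-position 4 → W
n=13: only reaches 12(W), which is W → L
n=14: reaches L-position 7 → W
n=15: only reaches 5(W), 10(W), 12(W), 14(W), all W → L
n=16: reaches L-position 15 → W
n=17: only reaches 16(W), which is W → L
n=18: reaches L-position 9 → W
n=19: only reaches 18(W), which is W → L
n=20: reaches L-position 15 → W
n=21: reaches L-position 7 → W
n=22: reaches L-position 11 → W
n=23: only reaches 22(W), which is W → L
n=24: reaches L-position 23 → W
n=25: only reaches 20(W), 24(W), all W → L
n=26: reaches L-position 13 → W
n=27: reaches L-position 9 → W
n=28: only reaches 14(W), 21(W), 24(W), 26(W), 27(W), all W → L
n=29: reaches L-position 28 → W
n=30: reaches L-position 15 → W
L entries with 0 ≤ n ≤ 30: n = 0, 1, 4, 7, 9, 11, 13, 15, 17, 19, 23, 25, 28; that makes 13.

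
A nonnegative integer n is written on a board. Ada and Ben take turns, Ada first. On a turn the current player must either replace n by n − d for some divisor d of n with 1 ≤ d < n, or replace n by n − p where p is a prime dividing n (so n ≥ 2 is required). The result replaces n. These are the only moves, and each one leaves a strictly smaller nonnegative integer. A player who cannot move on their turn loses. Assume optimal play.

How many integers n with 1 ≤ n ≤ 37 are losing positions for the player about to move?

Positions with no move are L. A position that does have a move is losing for the player to move precisely when every available move leads to a winning position for the opponent. Fill in the labels:
n=0: no move → L
n=1: no move → L
n=2: reaches L-position 0 → W
n=3: reaches L-position 0 → W
n=4: only reaches 2(W), 3(W), all W → L
n=5: reaches L-position 0 → W
n=6: reaches L-position 4 → W
n=7: reaches L-position 0 → W
n=8: reaches L-position 4 → W
n=9: only reaches 6(W), 8(W), all W → L
n=10: reaches L-position 9 → W
n=11: reaches L-position 0 → W
n=12: reaches L-position 9 → W
n=13: reaches L-position 0 → W
n=14: only reaches 7(W), 12(W), 13(W), all W → L
n=15: reaches L-position 14 → W
n=16: reaches L-position 14 → W
n=17: reaches L-position 0 → W
n=18: reaches L-position 9 → W
n=19: reaches L-position 0 → W
n=20: only reaches 10(W), 15(W), 16(W), 18(W), 19(W), all W → L
n=21: reaches L-position 14 → W
n=22: reaches L-position 20 → W
n=23: reaches L-position 0 → W
n=24: reaches L-position 20 → W
n=25: reaches L-position 20 → W
n=26: only reaches 13(W), 24(W), 25(W), all W → L
n=27: reaches L-position 26 → W
n=28: reaches L-position 14 → W
n=29: reaches L-position 0 → W
n=30: reaches L-position 20 → W
n=31: reaches L-position 0 → W
n=32: only reaches 16(W), 24(W), 28(W), 30(W), 31(W), all W → L
n=33: reaches L-position 32 → W
n=34: reaches L-position 32 → W
n=35: only reaches 28(W), 30(W), 34(W), all W → L
n=36: reaches L-position 32 → W
n=37: reaches L-position 0 → W
L entries with 1 ≤ n ≤ 37 (n=0 is outside the asked range and is not counted): n = 1, 4, 9, 14, 20, 26, 32, 35; that makes 8.

8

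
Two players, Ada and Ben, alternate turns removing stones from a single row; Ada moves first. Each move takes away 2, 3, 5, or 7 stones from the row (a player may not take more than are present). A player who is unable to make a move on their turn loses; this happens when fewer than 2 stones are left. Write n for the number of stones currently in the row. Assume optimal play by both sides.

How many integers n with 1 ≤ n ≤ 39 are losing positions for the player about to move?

Build the W/L table. Terminal = L. A non-terminal position is W if it has a move to some L; otherwise it is L.
n=0: no move → L
n=1: no move → L
n=2: W (go to 0, an L position)
n=3: W (go to 1, an L position)
n=4: W (go to 1, an L position)
n=5: W (go to 0, an L position)
n=6: W (go to 1, an L position)
n=7: W (go to 0, an L position)
n=8: W (go to 1, an L position)
n=9: L (options 7(W), 6(W), 4(W), 2(W) are all W)
n=10: L (options 8(W), 7(W), 5(W), 3(W) are all W)
n=11: W (go to 9, an L position)
n=12: W (go to 10, an L position)
n=13: W (go to 10, an L position)
n=14: W (go to 9, an L position)
n=15: W (go to 10, an L position)
n=16: W (go to 9, an L position)
n=17: W (go to 10, an L position)
n=18: L (options 16(W), 15(W), 13(W), 11(W) are all W)
n=19: L (options 17(W), 16(W), 14(W), 12(W) are all W)
n=20: W (go to 18, an L position)
n=21: W (go to 19, an L position)
n=22: W (go to 19, an L position)
n=23: W (go to 18, an L position)
n=24: W (go to 19, an L position)
n=25: W (go to 18, an L position)
n=26: W (go to 19, an L position)
n=27: L (options 25(W), 24(W), 22(W), 20(W) are all W)
n=28: L (options 26(W), 25(W), 23(W), 21(W) are all W)
n=29: W (go to 27, an L position)
n=30: W (go to 28, an L position)
n=31: W (go to 28, an L position)
n=32: W (go to 27, an L position)
n=33: W (go to 28, an L position)
n=34: W (go to 27, an L position)
n=35: W (go to 28, an L position)
n=36: L (options 34(W), 33(W), 31(W), 29(W) are all W)
n=37: L (options 35(W), 34(W), 32(W), 30(W) are all W)
n=38: W (go to 36, an L position)
n=39: W (go to 37, an L position)
L entries with 1 ≤ n ≤ 39 (n=0 is outside the asked range and is not counted): n = 1, 9, 10, 18, 19, 27, 28, 36, 37; that makes 9.

9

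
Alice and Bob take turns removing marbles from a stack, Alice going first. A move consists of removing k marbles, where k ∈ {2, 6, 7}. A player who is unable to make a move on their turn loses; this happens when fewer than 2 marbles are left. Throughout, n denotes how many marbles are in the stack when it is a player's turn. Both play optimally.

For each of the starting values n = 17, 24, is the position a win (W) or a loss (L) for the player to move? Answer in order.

17: L, 24: W

Positions with no move are L. A position that does have a move is losing for the player to move precisely when every available move leads to a winning position for the opponent. Fill in the labels:
n=0: no move → L
n=1: no move → L
n=2: →0(L), so W
n=3: →1(L), so W
n=4: →2(W) only, which is W, so L
n=5: →3(W) only, which is W, so L
n=6: →4(L), so W
n=7: →5(L), so W
n=8: →1(L), so W
n=9: →7(W), 3(W), 2(W) — all W, so L
n=10: →4(L), so W
n=11: →9(L), so W
n=12: →5(L), so W
n=13: →11(W), 7(W), 6(W) — all W, so L
n=14: →12(W), 8(W), 7(W) — all W, so L
n=15: →13(L), so W
n=16: →14(L), so W
n=17: →15(W), 11(W), 10(W) — all W, so L
n=18: →16(W), 12(W), 11(W) — all W, so L
n=19: →17(L), so W
n=20: →18(L), so W
n=21: →14(L), so W
n=22: →20(W), 16(W), 15(W) — all W, so L
n=23: →17(L), so W
n=24: →22(L), so W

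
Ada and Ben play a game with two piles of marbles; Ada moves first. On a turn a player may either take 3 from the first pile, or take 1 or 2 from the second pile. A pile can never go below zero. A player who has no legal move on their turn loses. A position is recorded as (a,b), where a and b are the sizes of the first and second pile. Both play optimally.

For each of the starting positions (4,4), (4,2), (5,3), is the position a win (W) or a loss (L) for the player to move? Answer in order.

(4,4): L, (4,2): W, (5,3): W

Use the standard recursion: the mover loses at a terminal position; elsewhere, the mover wins exactly when some move hands the opponent an L position.
No move ever increases a pile, so every position that can arise here has a ≤ 5 and b ≤ 4; it is enough to label the cells with 0 ≤ a ≤ 5 and 0 ≤ b ≤ 4.
Every move lowers a or b (never raises either), so fill the grid row by row in increasing a, and left to right within a row: each cell's successors are then already labelled.
      b=0  b=1  b=2  b=3  b=4
a=0:    L    W    W    L    W
a=1:    L    W    W    L    W
a=2:    L    W    W    L    W
a=3:    W    L    W    W    L
a=4:    W    L    W    W    L
a=5:    W    L    W    W    L
Cells with no legal move (terminal, hence L): (0,0), (1,0), (2,0).
The remaining L cells, each justified by listing all of its moves:
(0,3): only reaches (0,2)(W), (0,1)(W), all W → L
(1,3): only reaches (1,2)(W), (1,1)(W), all W → L
(2,3): only reaches (2,2)(W), (2,1)(W), all W → L
(3,1): only reaches (0,1)(W), (3,0)(W), all W → L
(3,4): only reaches (0,4)(W), (3,3)(W), (3,2)(W), all W → L
(4,1): only reaches (1,1)(W), (4,0)(W), all W → L
(4,4): only reaches (1,4)(W), (4,3)(W), (4,2)(W), all W → L
(5,1): only reaches (2,1)(W), (5,0)(W), all W → L
(5,4): only reaches (2,4)(W), (5,3)(W), (5,2)(W), all W → L
Every other cell has at least one move into one of the L cells above, so it is W.
(4,4): one of the L cells justified above, so L
(4,2): the move to (4,1) reaches an L cell, so W
(5,3): the move to (2,3) reaches an L cell, so W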